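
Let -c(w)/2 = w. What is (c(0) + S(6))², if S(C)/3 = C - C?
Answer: 0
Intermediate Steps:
c(w) = -2*w
S(C) = 0 (S(C) = 3*(C - C) = 3*0 = 0)
(c(0) + S(6))² = (-2*0 + 0)² = (0 + 0)² = 0² = 0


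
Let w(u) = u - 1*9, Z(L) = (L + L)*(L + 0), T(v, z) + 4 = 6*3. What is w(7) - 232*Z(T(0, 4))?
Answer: -90946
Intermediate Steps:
T(v, z) = 14 (T(v, z) = -4 + 6*3 = -4 + 18 = 14)
Z(L) = 2*L**2 (Z(L) = (2*L)*L = 2*L**2)
w(u) = -9 + u (w(u) = u - 9 = -9 + u)
w(7) - 232*Z(T(0, 4)) = (-9 + 7) - 464*14**2 = -2 - 464*196 = -2 - 232*392 = -2 - 90944 = -90946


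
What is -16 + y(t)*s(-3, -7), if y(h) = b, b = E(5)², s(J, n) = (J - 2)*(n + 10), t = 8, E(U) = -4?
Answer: -256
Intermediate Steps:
s(J, n) = (-2 + J)*(10 + n)
b = 16 (b = (-4)² = 16)
y(h) = 16
-16 + y(t)*s(-3, -7) = -16 + 16*(-20 - 2*(-7) + 10*(-3) - 3*(-7)) = -16 + 16*(-20 + 14 - 30 + 21) = -16 + 16*(-15) = -16 - 240 = -256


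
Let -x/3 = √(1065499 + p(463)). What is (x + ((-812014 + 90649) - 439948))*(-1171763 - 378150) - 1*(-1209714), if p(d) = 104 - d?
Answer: 1799935325483 + 9299478*√266285 ≈ 1.8047e+12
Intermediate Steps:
x = -6*√266285 (x = -3*√(1065499 + (104 - 1*463)) = -3*√(1065499 + (104 - 463)) = -3*√(1065499 - 359) = -6*√266285 ≈ -3096.2)
(x + ((-812014 + 90649) - 439948))*(-1171763 - 378150) - 1*(-1209714) = (-6*√266285 + ((-812014 + 90649) - 439948))*(-1171763 - 378150) - 1*(-1209714) = (-6*√266285 + (-721365 - 439948))*(-1549913) + 1209714 = (-6*√266285 - 1161313)*(-1549913) + 1209714 = (-1161313 - 6*√266285)*(-1549913) + 1209714 = (1799934115769 + 9299478*√266285) + 1209714 = 1799935325483 + 9299478*√266285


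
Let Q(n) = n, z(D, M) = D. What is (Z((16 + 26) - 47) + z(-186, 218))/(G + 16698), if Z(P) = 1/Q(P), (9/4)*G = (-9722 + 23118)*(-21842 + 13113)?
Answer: 8379/2337922270 ≈ 3.5840e-6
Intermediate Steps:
G = -467734736/9 (G = 4*((-9722 + 23118)*(-21842 + 13113))/9 = 4*(13396*(-8729))/9 = (4/9)*(-116933684) = -467734736/9 ≈ -5.1970e+7)
Z(P) = 1/P
(Z((16 + 26) - 47) + z(-186, 218))/(G + 16698) = (1/((16 + 26) - 47) - 186)/(-467734736/9 + 16698) = (1/(42 - 47) - 186)/(-467584454/9) = (1/(-5) - 186)*(-9/467584454) = (-⅕ - 186)*(-9/467584454) = -931/5*(-9/467584454) = 8379/2337922270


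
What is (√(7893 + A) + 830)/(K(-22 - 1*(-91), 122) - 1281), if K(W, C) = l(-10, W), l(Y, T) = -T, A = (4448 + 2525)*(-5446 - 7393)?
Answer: -83/135 - I*√89518454/1350 ≈ -0.61481 - 7.0085*I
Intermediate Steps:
A = -89526347 (A = 6973*(-12839) = -89526347)
K(W, C) = -W
(√(7893 + A) + 830)/(K(-22 - 1*(-91), 122) - 1281) = (√(7893 - 89526347) + 830)/(-(-22 - 1*(-91)) - 1281) = (√(-89518454) + 830)/(-(-22 + 91) - 1281) = (I*√89518454 + 830)/(-1*69 - 1281) = (830 + I*√89518454)/(-69 - 1281) = (830 + I*√89518454)/(-1350) = (830 + I*√89518454)*(-1/1350) = -83/135 - I*√89518454/1350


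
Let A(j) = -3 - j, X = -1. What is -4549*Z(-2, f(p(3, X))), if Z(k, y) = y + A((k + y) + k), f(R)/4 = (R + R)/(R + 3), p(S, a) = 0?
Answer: -4549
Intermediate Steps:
f(R) = 8*R/(3 + R) (f(R) = 4*((R + R)/(R + 3)) = 4*((2*R)/(3 + R)) = 4*(2*R/(3 + R)) = 8*R/(3 + R))
Z(k, y) = -3 - 2*k (Z(k, y) = y + (-3 - ((k + y) + k)) = y + (-3 - (y + 2*k)) = y + (-3 + (-y - 2*k)) = y + (-3 - y - 2*k) = -3 - 2*k)
-4549*Z(-2, f(p(3, X))) = -4549*(-3 - 2*(-2)) = -4549*(-3 + 4) = -4549*1 = -4549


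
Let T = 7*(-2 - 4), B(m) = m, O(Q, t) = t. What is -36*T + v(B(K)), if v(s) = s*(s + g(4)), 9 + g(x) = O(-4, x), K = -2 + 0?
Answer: 1526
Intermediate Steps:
K = -2
g(x) = -9 + x
T = -42 (T = 7*(-6) = -42)
v(s) = s*(-5 + s) (v(s) = s*(s + (-9 + 4)) = s*(s - 5) = s*(-5 + s))
-36*T + v(B(K)) = -36*(-42) - 2*(-5 - 2) = 1512 - 2*(-7) = 1512 + 14 = 1526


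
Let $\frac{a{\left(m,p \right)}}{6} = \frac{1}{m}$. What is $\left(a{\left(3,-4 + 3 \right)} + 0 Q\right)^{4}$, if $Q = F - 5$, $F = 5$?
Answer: $16$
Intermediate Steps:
$a{\left(m,p \right)} = \frac{6}{m}$
$Q = 0$ ($Q = 5 - 5 = 0$)
$\left(a{\left(3,-4 + 3 \right)} + 0 Q\right)^{4} = \left(\frac{6}{3} + 0 \cdot 0\right)^{4} = \left(6 \cdot \frac{1}{3} + 0\right)^{4} = \left(2 + 0\right)^{4} = 2^{4} = 16$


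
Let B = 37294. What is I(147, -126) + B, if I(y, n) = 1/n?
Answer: 4699043/126 ≈ 37294.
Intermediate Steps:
I(147, -126) + B = 1/(-126) + 37294 = -1/126 + 37294 = 4699043/126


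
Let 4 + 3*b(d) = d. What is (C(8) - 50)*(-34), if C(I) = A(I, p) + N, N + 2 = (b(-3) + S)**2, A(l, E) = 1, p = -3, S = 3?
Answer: 15470/9 ≈ 1718.9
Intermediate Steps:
b(d) = -4/3 + d/3
N = -14/9 (N = -2 + ((-4/3 + (1/3)*(-3)) + 3)**2 = -2 + ((-4/3 - 1) + 3)**2 = -2 + (-7/3 + 3)**2 = -2 + (2/3)**2 = -2 + 4/9 = -14/9 ≈ -1.5556)
C(I) = -5/9 (C(I) = 1 - 14/9 = -5/9)
(C(8) - 50)*(-34) = (-5/9 - 50)*(-34) = -455/9*(-34) = 15470/9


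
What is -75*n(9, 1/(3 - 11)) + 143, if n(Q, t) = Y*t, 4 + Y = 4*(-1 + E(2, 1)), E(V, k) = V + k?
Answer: 361/2 ≈ 180.50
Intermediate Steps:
Y = 4 (Y = -4 + 4*(-1 + (2 + 1)) = -4 + 4*(-1 + 3) = -4 + 4*2 = -4 + 8 = 4)
n(Q, t) = 4*t
-75*n(9, 1/(3 - 11)) + 143 = -300/(3 - 11) + 143 = -300/(-8) + 143 = -300*(-1)/8 + 143 = -75*(-1/2) + 143 = 75/2 + 143 = 361/2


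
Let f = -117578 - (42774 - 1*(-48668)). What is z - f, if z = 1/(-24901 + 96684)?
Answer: 15004082661/71783 ≈ 2.0902e+5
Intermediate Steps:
f = -209020 (f = -117578 - (42774 + 48668) = -117578 - 1*91442 = -117578 - 91442 = -209020)
z = 1/71783 ≈ 1.3931e-5
z - f = 1/71783 - 1*(-209020) = 1/71783 + 209020 = 15004082661/71783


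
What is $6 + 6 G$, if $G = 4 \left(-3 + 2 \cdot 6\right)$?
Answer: $222$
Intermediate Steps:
$G = 36$ ($G = 4 \left(-3 + 12\right) = 4 \cdot 9 = 36$)
$6 + 6 G = 6 + 6 \cdot 36 = 6 + 216 = 222$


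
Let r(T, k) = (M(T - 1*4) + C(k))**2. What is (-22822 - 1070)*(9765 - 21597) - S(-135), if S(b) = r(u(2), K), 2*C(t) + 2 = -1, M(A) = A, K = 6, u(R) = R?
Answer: 1130760527/4 ≈ 2.8269e+8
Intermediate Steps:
C(t) = -3/2 (C(t) = -1 + (1/2)*(-1) = -1 - 1/2 = -3/2)
r(T, k) = (-11/2 + T)**2 (r(T, k) = ((T - 1*4) - 3/2)**2 = ((T - 4) - 3/2)**2 = ((-4 + T) - 3/2)**2 = (-11/2 + T)**2)
S(b) = 49/4 (S(b) = (-11 + 2*2)**2/4 = (-11 + 4)**2/4 = (1/4)*(-7)**2 = (1/4)*49 = 49/4)
(-22822 - 1070)*(9765 - 21597) - S(-135) = (-22822 - 1070)*(9765 - 21597) - 1*49/4 = -23892*(-11832) - 49/4 = 282690144 - 49/4 = 1130760527/4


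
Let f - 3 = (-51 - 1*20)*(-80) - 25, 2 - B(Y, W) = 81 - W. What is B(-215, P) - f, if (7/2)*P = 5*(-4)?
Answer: -40199/7 ≈ -5742.7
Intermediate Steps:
P = -40/7 (P = 2*(5*(-4))/7 = (2/7)*(-20) = -40/7 ≈ -5.7143)
B(Y, W) = -79 + W (B(Y, W) = 2 - (81 - W) = 2 + (-81 + W) = -79 + W)
f = 5658 (f = 3 + ((-51 - 1*20)*(-80) - 25) = 3 + ((-51 - 20)*(-80) - 25) = 3 + (-71*(-80) - 25) = 3 + (5680 - 25) = 3 + 5655 = 5658)
B(-215, P) - f = (-79 - 40/7) - 1*5658 = -593/7 - 5658 = -40199/7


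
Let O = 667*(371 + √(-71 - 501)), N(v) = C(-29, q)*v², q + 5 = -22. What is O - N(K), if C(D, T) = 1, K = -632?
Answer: -151967 + 1334*I*√143 ≈ -1.5197e+5 + 15952.0*I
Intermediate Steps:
q = -27 (q = -5 - 22 = -27)
N(v) = v² (N(v) = 1*v² = v²)
O = 247457 + 1334*I*√143 (O = 667*(371 + √(-572)) = 667*(371 + 2*I*√143) = 247457 + 1334*I*√143 ≈ 2.4746e+5 + 15952.0*I)
O - N(K) = (247457 + 1334*I*√143) - 1*(-632)² = (247457 + 1334*I*√143) - 1*399424 = (247457 + 1334*I*√143) - 399424 = -151967 + 1334*I*√143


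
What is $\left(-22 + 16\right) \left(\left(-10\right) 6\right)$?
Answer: $360$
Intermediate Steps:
$\left(-22 + 16\right) \left(\left(-10\right) 6\right) = \left(-6\right) \left(-60\right) = 360$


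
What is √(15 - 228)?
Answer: I*√213 ≈ 14.595*I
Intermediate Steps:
√(15 - 228) = √(-213) = I*√213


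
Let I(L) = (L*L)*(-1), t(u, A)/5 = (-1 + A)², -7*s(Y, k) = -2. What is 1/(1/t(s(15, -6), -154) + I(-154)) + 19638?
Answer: 55946393671237/2848884499 ≈ 19638.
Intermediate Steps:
s(Y, k) = 2/7 (s(Y, k) = -⅐*(-2) = 2/7)
t(u, A) = 5*(-1 + A)²
I(L) = -L² (I(L) = L²*(-1) = -L²)
1/(1/t(s(15, -6), -154) + I(-154)) + 19638 = 1/(1/(5*(-1 - 154)²) - 1*(-154)²) + 19638 = 1/(1/(5*(-155)²) - 1*23716) + 19638 = 1/(1/(5*24025) - 23716) + 19638 = 1/(1/120125 - 23716) + 19638 = 1/(-2848884499/120125) + 19638 = -120125/2848884499 + 19638 = 55946393671237/2848884499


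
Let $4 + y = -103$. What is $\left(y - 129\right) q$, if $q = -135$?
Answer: $31860$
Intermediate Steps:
$y = -107$ ($y = -4 - 103 = -107$)
$\left(y - 129\right) q = \left(-107 - 129\right) \left(-135\right) = \left(-236\right) \left(-135\right) = 31860$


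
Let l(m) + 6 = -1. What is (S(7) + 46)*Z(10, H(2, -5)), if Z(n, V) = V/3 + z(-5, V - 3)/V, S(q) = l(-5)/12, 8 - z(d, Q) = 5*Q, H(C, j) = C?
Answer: 23435/72 ≈ 325.49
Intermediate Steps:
l(m) = -7 (l(m) = -6 - 1 = -7)
z(d, Q) = 8 - 5*Q
S(q) = -7/12
Z(n, V) = V/3 + (23 - 5*V)/V (Z(n, V) = V/3 + (8 - 5*(V - 3))/V = V*(⅓) + (8 - 5*(-3 + V))/V = V/3 + (8 + (15 - 5*V))/V = V/3 + (23 - 5*V)/V)
(S(7) + 46)*Z(10, H(2, -5)) = (-7/12 + 46)*(-5 + 23/2 + (⅓)*2) = 545*(-5 + 23*(½) + ⅔)/12 = 545*(-5 + 23/2 + ⅔)/12 = (545/12)*(43/6) = 23435/72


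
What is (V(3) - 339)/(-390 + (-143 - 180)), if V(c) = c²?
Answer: 330/713 ≈ 0.46283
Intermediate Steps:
(V(3) - 339)/(-390 + (-143 - 180)) = (3² - 339)/(-390 + (-143 - 180)) = (9 - 339)/(-390 - 323) = -330/(-713) = -330*(-1/713) = 330/713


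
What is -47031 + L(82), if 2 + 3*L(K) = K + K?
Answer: -46977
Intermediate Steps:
L(K) = -⅔ + 2*K/3 (L(K) = -⅔ + (K + K)/3 = -⅔ + (2*K)/3 = -⅔ + 2*K/3)
-47031 + L(82) = -47031 + (-⅔ + (⅔)*82) = -47031 + (-⅔ + 164/3) = -47031 + 54 = -46977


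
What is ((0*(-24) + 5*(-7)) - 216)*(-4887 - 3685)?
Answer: 2151572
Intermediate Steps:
((0*(-24) + 5*(-7)) - 216)*(-4887 - 3685) = ((0 - 35) - 216)*(-8572) = (-35 - 216)*(-8572) = -251*(-8572) = 2151572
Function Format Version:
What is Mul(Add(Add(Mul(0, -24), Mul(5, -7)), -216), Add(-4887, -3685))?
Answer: 2151572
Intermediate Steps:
Mul(Add(Add(Mul(0, -24), Mul(5, -7)), -216), Add(-4887, -3685)) = Mul(Add(Add(0, -35), -216), -8572) = Mul(Add(-35, -216), -8572) = Mul(-251, -8572) = 2151572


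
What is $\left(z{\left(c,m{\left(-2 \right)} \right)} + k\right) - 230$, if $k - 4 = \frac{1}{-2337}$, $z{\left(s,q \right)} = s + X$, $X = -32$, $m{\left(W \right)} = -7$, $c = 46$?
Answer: $- \frac{495445}{2337} \approx -212.0$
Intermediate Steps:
$z{\left(s,q \right)} = -32 + s$ ($z{\left(s,q \right)} = s - 32 = -32 + s$)
$k = \frac{9347}{2337}$ ($k = 4 + \frac{1}{-2337} = 4 - \frac{1}{2337} = \frac{9347}{2337} \approx 3.9996$)
$\left(z{\left(c,m{\left(-2 \right)} \right)} + k\right) - 230 = \left(\left(-32 + 46\right) + \frac{9347}{2337}\right) - 230 = \left(14 + \frac{9347}{2337}\right) - 230 = \frac{42065}{2337} - 230 = - \frac{495445}{2337}$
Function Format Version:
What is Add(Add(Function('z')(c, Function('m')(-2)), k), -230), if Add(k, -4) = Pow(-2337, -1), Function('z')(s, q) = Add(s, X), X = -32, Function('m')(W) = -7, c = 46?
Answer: Rational(-495445, 2337) ≈ -212.00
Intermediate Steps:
Function('z')(s, q) = Add(-32, s) (Function('z')(s, q) = Add(s, -32) = Add(-32, s))
k = Rational(9347, 2337) (k = Add(4, Pow(-2337, -1)) = Add(4, Rational(-1, 2337)) = Rational(9347, 2337) ≈ 3.9996)
Add(Add(Function('z')(c, Function('m')(-2)), k), -230) = Add(Add(Add(-32, 46), Rational(9347, 2337)), -230) = Add(Add(14, Rational(9347, 2337)), -230) = Add(Rational(42065, 2337), -230) = Rational(-495445, 2337)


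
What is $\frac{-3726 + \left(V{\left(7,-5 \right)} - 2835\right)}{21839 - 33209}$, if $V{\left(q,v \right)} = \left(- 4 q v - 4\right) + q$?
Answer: $\frac{3209}{5685} \approx 0.56447$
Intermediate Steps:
$V{\left(q,v \right)} = -4 + q - 4 q v$ ($V{\left(q,v \right)} = \left(- 4 q v - 4\right) + q = \left(-4 - 4 q v\right) + q = -4 + q - 4 q v$)
$\frac{-3726 + \left(V{\left(7,-5 \right)} - 2835\right)}{21839 - 33209} = \frac{-3726 - 2692}{21839 - 33209} = \frac{-3726 + \left(\left(-4 + 7 + 140\right) - 2835\right)}{-11370} = \left(-3726 + \left(143 - 2835\right)\right) \left(- \frac{1}{11370}\right) = \left(-3726 - 2692\right) \left(- \frac{1}{11370}\right) = \left(-6418\right) \left(- \frac{1}{11370}\right) = \frac{3209}{5685}$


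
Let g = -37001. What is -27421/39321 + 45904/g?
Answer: -165858565/85583313 ≈ -1.9380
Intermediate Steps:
-27421/39321 + 45904/g = -27421/39321 + 45904/(-37001) = -27421*1/39321 + 45904*(-1/37001) = -1613/2313 - 45904/37001 = -165858565/85583313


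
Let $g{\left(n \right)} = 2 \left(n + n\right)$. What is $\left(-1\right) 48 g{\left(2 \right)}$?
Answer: $-384$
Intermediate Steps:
$g{\left(n \right)} = 4 n$ ($g{\left(n \right)} = 2 \cdot 2 n = 4 n$)
$\left(-1\right) 48 g{\left(2 \right)} = \left(-1\right) 48 \cdot 4 \cdot 2 = \left(-48\right) 8 = -384$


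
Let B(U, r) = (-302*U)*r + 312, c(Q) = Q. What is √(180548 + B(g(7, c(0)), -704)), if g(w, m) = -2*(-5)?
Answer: 2*√576735 ≈ 1518.9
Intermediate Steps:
g(w, m) = 10
B(U, r) = 312 - 302*U*r (B(U, r) = -302*U*r + 312 = 312 - 302*U*r)
√(180548 + B(g(7, c(0)), -704)) = √(180548 + (312 - 302*10*(-704))) = √(180548 + (312 + 2126080)) = √(180548 + 2126392) = √2306940 = 2*√576735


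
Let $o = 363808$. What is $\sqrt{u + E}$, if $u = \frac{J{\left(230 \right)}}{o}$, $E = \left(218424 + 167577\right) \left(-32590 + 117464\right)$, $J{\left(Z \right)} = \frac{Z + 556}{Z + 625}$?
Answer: $\frac{\sqrt{5503225842124303246776015}}{12960660} \approx 1.81 \cdot 10^{5}$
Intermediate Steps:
$J{\left(Z \right)} = \frac{556 + Z}{625 + Z}$
$E = 32761448874$ ($E = 386001 \cdot 84874 = 32761448874$)
$u = \frac{131}{51842640}$ ($u = \frac{\frac{1}{625 + 230} \left(556 + 230\right)}{363808} = \frac{1}{855} \cdot 786 \cdot \frac{1}{363808} = \frac{262}{285} \cdot \frac{1}{363808} = \frac{131}{51842640} \approx 2.5269 \cdot 10^{-6}$)
$\sqrt{u + E} = \sqrt{\frac{131}{51842640} + 32761448874} = \sqrt{\frac{1698439999853187491}{51842640}} = \frac{\sqrt{5503225842124303246776015}}{12960660}$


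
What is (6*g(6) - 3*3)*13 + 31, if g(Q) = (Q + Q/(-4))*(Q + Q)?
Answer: 4126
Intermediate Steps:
g(Q) = 3*Q²/2 (g(Q) = (Q + Q*(-¼))*(2*Q) = (Q - Q/4)*(2*Q) = (3*Q/4)*(2*Q) = 3*Q²/2)
(6*g(6) - 3*3)*13 + 31 = (6*((3/2)*6²) - 3*3)*13 + 31 = (6*((3/2)*36) - 9)*13 + 31 = (6*54 - 9)*13 + 31 = (324 - 9)*13 + 31 = 315*13 + 31 = 4095 + 31 = 4126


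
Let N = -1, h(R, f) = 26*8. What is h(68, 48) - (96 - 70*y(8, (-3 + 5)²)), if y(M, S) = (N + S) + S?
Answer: 602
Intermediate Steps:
h(R, f) = 208
y(M, S) = -1 + 2*S (y(M, S) = (-1 + S) + S = -1 + 2*S)
h(68, 48) - (96 - 70*y(8, (-3 + 5)²)) = 208 - (96 - 70*(-1 + 2*(-3 + 5)²)) = 208 - (96 - 70*(-1 + 2*2²)) = 208 - (96 - 70*(-1 + 2*4)) = 208 - (96 - 70*(-1 + 8)) = 208 - (96 - 70*7) = 208 - (96 - 490) = 208 - 1*(-394) = 208 + 394 = 602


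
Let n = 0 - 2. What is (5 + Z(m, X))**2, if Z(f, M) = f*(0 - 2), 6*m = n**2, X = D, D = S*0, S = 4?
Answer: 121/9 ≈ 13.444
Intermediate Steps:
D = 0 (D = 4*0 = 0)
n = -2
X = 0
m = 2/3 (m = (1/6)*(-2)**2 = (1/6)*4 = 2/3 ≈ 0.66667)
Z(f, M) = -2*f (Z(f, M) = f*(-2) = -2*f)
(5 + Z(m, X))**2 = (5 - 2*2/3)**2 = (5 - 4/3)**2 = (11/3)**2 = 121/9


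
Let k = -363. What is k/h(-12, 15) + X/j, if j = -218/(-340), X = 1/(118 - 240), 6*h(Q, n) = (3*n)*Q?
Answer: 801979/199470 ≈ 4.0205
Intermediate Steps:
h(Q, n) = Q*n/2 (h(Q, n) = ((3*n)*Q)/6 = (3*Q*n)/6 = Q*n/2)
X = -1/122 (X = 1/(-122) = -1/122 ≈ -0.0081967)
j = 109/170 (j = -218*(-1/340) = 109/170 ≈ 0.64118)
k/h(-12, 15) + X/j = -363/((½)*(-12)*15) - 1/(122*109/170) = -363/(-90) - 1/122*170/109 = -363*(-1/90) - 85/6649 = 121/30 - 85/6649 = 801979/199470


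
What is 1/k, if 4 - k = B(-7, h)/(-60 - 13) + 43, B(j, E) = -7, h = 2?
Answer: -73/2854 ≈ -0.025578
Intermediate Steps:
k = -2854/73 (k = 4 - (-7/(-60 - 13) + 43) = 4 - (-7/(-73) + 43) = 4 - (-1/73*(-7) + 43) = 4 - (7/73 + 43) = 4 - 1*3146/73 = 4 - 3146/73 = -2854/73 ≈ -39.096)
1/k = 1/(-2854/73) = -73/2854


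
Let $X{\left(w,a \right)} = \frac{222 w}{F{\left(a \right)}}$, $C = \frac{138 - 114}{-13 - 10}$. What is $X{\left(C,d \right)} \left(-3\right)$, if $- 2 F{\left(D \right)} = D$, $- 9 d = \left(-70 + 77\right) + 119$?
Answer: $\frac{15984}{161} \approx 99.28$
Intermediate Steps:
$d = -14$ ($d = - \frac{\left(-70 + 77\right) + 119}{9} = - \frac{7 + 119}{9} = \left(- \frac{1}{9}\right) 126 = -14$)
$F{\left(D \right)} = - \frac{D}{2}$
$C = - \frac{24}{23}$ ($C = \frac{24}{-23} = 24 \left(- \frac{1}{23}\right) = - \frac{24}{23} \approx -1.0435$)
$X{\left(w,a \right)} = - \frac{444 w}{a}$ ($X{\left(w,a \right)} = \frac{222 w}{\left(- \frac{1}{2}\right) a} = 222 w \left(- \frac{2}{a}\right) = - \frac{444 w}{a}$)
$X{\left(C,d \right)} \left(-3\right) = \left(-444\right) \left(- \frac{24}{23}\right) \frac{1}{-14} \left(-3\right) = \left(-444\right) \left(- \frac{24}{23}\right) \left(- \frac{1}{14}\right) \left(-3\right) = \left(- \frac{5328}{161}\right) \left(-3\right) = \frac{15984}{161}$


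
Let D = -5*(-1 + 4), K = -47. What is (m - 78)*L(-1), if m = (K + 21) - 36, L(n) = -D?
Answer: -2100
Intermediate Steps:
D = -15 (D = -5*3 = -15)
L(n) = 15 (L(n) = -1*(-15) = 15)
m = -62 (m = (-47 + 21) - 36 = -26 - 36 = -62)
(m - 78)*L(-1) = (-62 - 78)*15 = -140*15 = -2100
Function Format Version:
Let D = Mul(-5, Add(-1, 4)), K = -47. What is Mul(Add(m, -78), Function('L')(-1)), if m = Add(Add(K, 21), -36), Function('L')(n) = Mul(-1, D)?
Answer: -2100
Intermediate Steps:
D = -15 (D = Mul(-5, 3) = -15)
Function('L')(n) = 15 (Function('L')(n) = Mul(-1, -15) = 15)
m = -62 (m = Add(Add(-47, 21), -36) = Add(-26, -36) = -62)
Mul(Add(m, -78), Function('L')(-1)) = Mul(Add(-62, -78), 15) = Mul(-140, 15) = -2100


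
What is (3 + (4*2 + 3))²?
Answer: 196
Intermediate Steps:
(3 + (4*2 + 3))² = (3 + (8 + 3))² = (3 + 11)² = 14² = 196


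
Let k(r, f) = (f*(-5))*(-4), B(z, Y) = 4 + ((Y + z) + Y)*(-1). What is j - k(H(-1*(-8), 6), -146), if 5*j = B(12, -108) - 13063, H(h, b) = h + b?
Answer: 349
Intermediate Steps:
H(h, b) = b + h
B(z, Y) = 4 - z - 2*Y (B(z, Y) = 4 + (z + 2*Y)*(-1) = 4 + (-z - 2*Y) = 4 - z - 2*Y)
k(r, f) = 20*f (k(r, f) = -5*f*(-4) = 20*f)
j = -2571 (j = ((4 - 1*12 - 2*(-108)) - 13063)/5 = ((4 - 12 + 216) - 13063)/5 = (208 - 13063)/5 = (1/5)*(-12855) = -2571)
j - k(H(-1*(-8), 6), -146) = -2571 - 20*(-146) = -2571 - 1*(-2920) = -2571 + 2920 = 349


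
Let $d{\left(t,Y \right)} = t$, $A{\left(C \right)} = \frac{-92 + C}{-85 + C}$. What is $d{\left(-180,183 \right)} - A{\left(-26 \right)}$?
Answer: $- \frac{20098}{111} \approx -181.06$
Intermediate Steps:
$A{\left(C \right)} = \frac{-92 + C}{-85 + C}$
$d{\left(-180,183 \right)} - A{\left(-26 \right)} = -180 - \frac{-92 - 26}{-85 - 26} = -180 - \frac{1}{-111} \left(-118\right) = -180 - \left(- \frac{1}{111}\right) \left(-118\right) = -180 - \frac{118}{111} = - \frac{20098}{111}$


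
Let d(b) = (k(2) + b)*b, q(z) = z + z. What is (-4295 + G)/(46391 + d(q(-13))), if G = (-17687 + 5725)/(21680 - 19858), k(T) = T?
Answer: -3918726/42830665 ≈ -0.091493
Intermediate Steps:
q(z) = 2*z
d(b) = b*(2 + b) (d(b) = (2 + b)*b = b*(2 + b))
G = -5981/911 (G = -11962/1822 = -11962*1/1822 = -5981/911 ≈ -6.5653)
(-4295 + G)/(46391 + d(q(-13))) = (-4295 - 5981/911)/(46391 + (2*(-13))*(2 + 2*(-13))) = -3918726/(911*(46391 - 26*(2 - 26))) = -3918726/(911*(46391 - 26*(-24))) = -3918726/(911*(46391 + 624)) = -3918726/911/47015 = -3918726/911*1/47015 = -3918726/42830665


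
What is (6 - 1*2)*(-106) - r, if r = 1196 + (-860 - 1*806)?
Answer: 46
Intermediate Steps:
r = -470 (r = 1196 + (-860 - 806) = 1196 - 1666 = -470)
(6 - 1*2)*(-106) - r = (6 - 1*2)*(-106) - 1*(-470) = (6 - 2)*(-106) + 470 = 4*(-106) + 470 = -424 + 470 = 46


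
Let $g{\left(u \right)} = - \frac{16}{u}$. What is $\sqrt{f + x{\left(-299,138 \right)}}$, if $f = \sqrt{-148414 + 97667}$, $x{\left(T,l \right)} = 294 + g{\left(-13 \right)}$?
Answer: $\frac{\sqrt{49894 + 169 i \sqrt{50747}}}{13} \approx 18.256 + 6.1696 i$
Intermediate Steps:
$x{\left(T,l \right)} = \frac{3838}{13}$ ($x{\left(T,l \right)} = 294 - \frac{16}{-13} = 294 - - \frac{16}{13} = 294 + \frac{16}{13} = \frac{3838}{13}$)
$f = i \sqrt{50747}$ ($f = \sqrt{-50747} = i \sqrt{50747} \approx 225.27 i$)
$\sqrt{f + x{\left(-299,138 \right)}} = \sqrt{i \sqrt{50747} + \frac{3838}{13}} = \sqrt{\frac{3838}{13} + i \sqrt{50747}}$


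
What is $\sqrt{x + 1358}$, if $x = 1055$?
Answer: $\sqrt{2413} \approx 49.122$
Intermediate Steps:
$\sqrt{x + 1358} = \sqrt{1055 + 1358} = \sqrt{2413}$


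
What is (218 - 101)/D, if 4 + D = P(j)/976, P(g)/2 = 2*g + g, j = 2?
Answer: -28548/973 ≈ -29.340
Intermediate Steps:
P(g) = 6*g (P(g) = 2*(2*g + g) = 2*(3*g) = 6*g)
D = -973/244 (D = -4 + (6*2)/976 = -4 + 12*(1/976) = -4 + 3/244 = -973/244 ≈ -3.9877)
(218 - 101)/D = (218 - 101)/(-973/244) = 117*(-244/973) = -28548/973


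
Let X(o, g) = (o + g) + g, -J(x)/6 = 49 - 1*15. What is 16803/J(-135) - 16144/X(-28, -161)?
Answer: -431279/11900 ≈ -36.242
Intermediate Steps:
J(x) = -204 (J(x) = -6*(49 - 1*15) = -6*(49 - 15) = -6*34 = -204)
X(o, g) = o + 2*g (X(o, g) = (g + o) + g = o + 2*g)
16803/J(-135) - 16144/X(-28, -161) = 16803/(-204) - 16144/(-28 + 2*(-161)) = 16803*(-1/204) - 16144/(-28 - 322) = -5601/68 - 16144/(-350) = -5601/68 - 16144*(-1/350) = -5601/68 + 8072/175 = -431279/11900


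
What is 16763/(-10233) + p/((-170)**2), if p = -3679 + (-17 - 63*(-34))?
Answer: -250176391/147866850 ≈ -1.6919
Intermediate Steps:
p = -1554 (p = -3679 + (-17 + 2142) = -3679 + 2125 = -1554)
16763/(-10233) + p/((-170)**2) = 16763/(-10233) - 1554/((-170)**2) = 16763*(-1/10233) - 1554/28900 = -16763/10233 - 1554*1/28900 = -16763/10233 - 777/14450 = -250176391/147866850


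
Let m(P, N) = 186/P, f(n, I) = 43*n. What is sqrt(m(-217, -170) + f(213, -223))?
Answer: 3*sqrt(49861)/7 ≈ 95.698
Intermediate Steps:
sqrt(m(-217, -170) + f(213, -223)) = sqrt(186/(-217) + 43*213) = sqrt(186*(-1/217) + 9159) = sqrt(-6/7 + 9159) = sqrt(64107/7) = 3*sqrt(49861)/7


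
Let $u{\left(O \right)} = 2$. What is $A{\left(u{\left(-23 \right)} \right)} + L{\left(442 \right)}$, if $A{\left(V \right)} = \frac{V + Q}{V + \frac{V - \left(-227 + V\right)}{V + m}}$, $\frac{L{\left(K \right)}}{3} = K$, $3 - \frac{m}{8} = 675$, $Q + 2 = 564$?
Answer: $\frac{5660594}{3507} \approx 1614.1$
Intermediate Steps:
$Q = 562$ ($Q = -2 + 564 = 562$)
$m = -5376$ ($m = 24 - 5400 = -5376$)
$L{\left(K \right)} = 3 K$
$A{\left(V \right)} = \frac{562 + V}{V + \frac{227}{-5376 + V}}$ ($A{\left(V \right)} = \frac{V + 562}{V + \frac{V - \left(-227 + V\right)}{V - 5376}} = \frac{562 + V}{V + \frac{V + \left(\left(88 - V\right) + 139\right)}{-5376 + V}} = \frac{562 + V}{V + \frac{V - \left(-227 + V\right)}{-5376 + V}} = \frac{562 + V}{V + \frac{227}{-5376 + V}}$)
$A{\left(u{\left(-23 \right)} \right)} + L{\left(442 \right)} = \frac{-3021312 + 2^{2} - 9628}{227 + 2^{2} - 10752} + 3 \cdot 442 = \frac{-3021312 + 4 - 9628}{227 + 4 - 10752} + 1326 = \frac{1}{-10521} \left(-3030936\right) + 1326 = \left(- \frac{1}{10521}\right) \left(-3030936\right) + 1326 = \frac{1010312}{3507} + 1326 = \frac{5660594}{3507}$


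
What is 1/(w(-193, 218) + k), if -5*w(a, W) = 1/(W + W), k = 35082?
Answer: 2180/76478759 ≈ 2.8505e-5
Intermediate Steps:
w(a, W) = -1/(10*W) (w(a, W) = -1/(5*(W + W)) = -1/(2*W)/5 = -1/(10*W))
1/(w(-193, 218) + k) = 1/(-1/10/218 + 35082) = 1/(-1/10*1/218 + 35082) = 1/(-1/2180 + 35082) = 1/(76478759/2180) = 2180/76478759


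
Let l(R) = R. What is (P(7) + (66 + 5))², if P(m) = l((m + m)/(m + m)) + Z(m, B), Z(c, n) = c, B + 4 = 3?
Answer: 6241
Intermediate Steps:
B = -1 (B = -4 + 3 = -1)
P(m) = 1 + m (P(m) = (m + m)/(m + m) + m = (2*m)/((2*m)) + m = (2*m)*(1/(2*m)) + m = 1 + m)
(P(7) + (66 + 5))² = ((1 + 7) + (66 + 5))² = (8 + 71)² = 79² = 6241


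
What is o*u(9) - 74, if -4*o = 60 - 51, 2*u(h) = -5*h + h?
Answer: -67/2 ≈ -33.500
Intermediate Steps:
u(h) = -2*h (u(h) = (-5*h + h)/2 = (-4*h)/2 = -2*h)
o = -9/4 (o = -(60 - 51)/4 = -¼*9 = -9/4 ≈ -2.2500)
o*u(9) - 74 = -(-9)*9/2 - 74 = -9/4*(-18) - 74 = 81/2 - 74 = -67/2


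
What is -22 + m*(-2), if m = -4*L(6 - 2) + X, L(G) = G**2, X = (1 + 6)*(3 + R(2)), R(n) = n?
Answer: 36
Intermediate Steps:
X = 35 (X = (1 + 6)*(3 + 2) = 7*5 = 35)
m = -29 (m = -4*(6 - 2)**2 + 35 = -4*4**2 + 35 = -4*16 + 35 = -64 + 35 = -29)
-22 + m*(-2) = -22 - 29*(-2) = -22 + 58 = 36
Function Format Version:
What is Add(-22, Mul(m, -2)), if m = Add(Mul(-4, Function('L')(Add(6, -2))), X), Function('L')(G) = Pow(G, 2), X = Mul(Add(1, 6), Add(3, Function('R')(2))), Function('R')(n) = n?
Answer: 36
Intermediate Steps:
X = 35 (X = Mul(Add(1, 6), Add(3, 2)) = Mul(7, 5) = 35)
m = -29 (m = Add(Mul(-4, Pow(Add(6, -2), 2)), 35) = Add(Mul(-4, Pow(4, 2)), 35) = Add(Mul(-4, 16), 35) = Add(-64, 35) = -29)
Add(-22, Mul(m, -2)) = Add(-22, Mul(-29, -2)) = Add(-22, 58) = 36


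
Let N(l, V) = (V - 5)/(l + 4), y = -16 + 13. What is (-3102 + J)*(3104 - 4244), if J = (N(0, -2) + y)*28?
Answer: 3687900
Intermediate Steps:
y = -3
N(l, V) = (-5 + V)/(4 + l)
J = -133 (J = ((-5 - 2)/(4 + 0) - 3)*28 = (-7/4 - 3)*28 = -19/4*28 = -133)
(-3102 + J)*(3104 - 4244) = (-3102 - 133)*(3104 - 4244) = -3235*(-1140) = 3687900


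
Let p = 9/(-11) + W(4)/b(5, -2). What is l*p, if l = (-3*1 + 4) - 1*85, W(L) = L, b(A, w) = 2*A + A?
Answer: 2548/55 ≈ 46.327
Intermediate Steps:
b(A, w) = 3*A
p = -91/165 (p = 9/(-11) + 4/((3*5)) = 9*(-1/11) + 4/15 = -9/11 + 4*(1/15) = -9/11 + 4/15 = -91/165 ≈ -0.55152)
l = -84 (l = (-3 + 4) - 85 = 1 - 85 = -84)
l*p = -84*(-91/165) = 2548/55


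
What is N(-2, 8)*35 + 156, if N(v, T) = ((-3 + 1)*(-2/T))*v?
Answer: 121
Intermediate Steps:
N(v, T) = 4*v/T (N(v, T) = (-(-4)/T)*v = (4/T)*v = 4*v/T)
N(-2, 8)*35 + 156 = (4*(-2)/8)*35 + 156 = (4*(-2)*(1/8))*35 + 156 = -1*35 + 156 = -35 + 156 = 121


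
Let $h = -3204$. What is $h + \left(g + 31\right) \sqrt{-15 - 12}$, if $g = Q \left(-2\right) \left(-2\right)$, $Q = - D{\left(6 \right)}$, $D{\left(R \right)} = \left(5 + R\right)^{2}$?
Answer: $-3204 - 1359 i \sqrt{3} \approx -3204.0 - 2353.9 i$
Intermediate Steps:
$Q = -121$ ($Q = - \left(5 + 6\right)^{2} = - 11^{2} = \left(-1\right) 121 = -121$)
$g = -484$ ($g = \left(-121\right) \left(-2\right) \left(-2\right) = 242 \left(-2\right) = -484$)
$h + \left(g + 31\right) \sqrt{-15 - 12} = -3204 + \left(-484 + 31\right) \sqrt{-15 - 12} = -3204 - 453 \sqrt{-27} = -3204 - 453 \cdot 3 i \sqrt{3} = -3204 - 1359 i \sqrt{3}$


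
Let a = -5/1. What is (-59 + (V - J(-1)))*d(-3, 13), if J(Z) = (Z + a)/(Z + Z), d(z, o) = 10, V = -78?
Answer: -1400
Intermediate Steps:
a = -5 (a = -5*1 = -5)
J(Z) = (-5 + Z)/(2*Z) (J(Z) = (Z - 5)/(Z + Z) = (-5 + Z)/((2*Z)) = (-5 + Z)*(1/(2*Z)) = (-5 + Z)/(2*Z))
(-59 + (V - J(-1)))*d(-3, 13) = (-59 + (-78 - (-5 - 1)/(2*(-1))))*10 = (-59 + (-78 - (-1)*(-6)/2))*10 = (-59 + (-78 - 1*3))*10 = (-59 + (-78 - 3))*10 = (-59 - 81)*10 = -140*10 = -1400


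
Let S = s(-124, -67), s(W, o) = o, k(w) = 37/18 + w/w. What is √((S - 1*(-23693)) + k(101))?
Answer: √850646/6 ≈ 153.72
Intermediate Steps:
k(w) = 55/18 (k(w) = 37*(1/18) + 1 = 37/18 + 1 = 55/18)
S = -67
√((S - 1*(-23693)) + k(101)) = √((-67 - 1*(-23693)) + 55/18) = √((-67 + 23693) + 55/18) = √(23626 + 55/18) = √(425323/18) = √850646/6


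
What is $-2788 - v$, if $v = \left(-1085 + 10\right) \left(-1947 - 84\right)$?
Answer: $-2186113$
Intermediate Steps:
$v = 2183325$ ($v = \left(-1075\right) \left(-2031\right) = 2183325$)
$-2788 - v = -2788 - 2183325 = -2186113$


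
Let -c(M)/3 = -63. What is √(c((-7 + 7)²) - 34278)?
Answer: I*√34089 ≈ 184.63*I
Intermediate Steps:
c(M) = 189 (c(M) = -3*(-63) = 189)
√(c((-7 + 7)²) - 34278) = √(189 - 34278) = √(-34089) = I*√34089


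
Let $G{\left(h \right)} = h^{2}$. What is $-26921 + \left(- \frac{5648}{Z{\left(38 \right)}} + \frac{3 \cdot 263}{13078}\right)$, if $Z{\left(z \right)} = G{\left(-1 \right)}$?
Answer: $- \frac{425936593}{13078} \approx -32569.0$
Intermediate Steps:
$Z{\left(z \right)} = 1$ ($Z{\left(z \right)} = \left(-1\right)^{2} = 1$)
$-26921 + \left(- \frac{5648}{Z{\left(38 \right)}} + \frac{3 \cdot 263}{13078}\right) = -26921 - \left(5648 - \frac{3 \cdot 263}{13078}\right) = -26921 + \left(\left(-5648\right) 1 + 789 \cdot \frac{1}{13078}\right) = -26921 + \left(-5648 + \frac{789}{13078}\right) = -26921 - \frac{73863755}{13078} = - \frac{425936593}{13078}$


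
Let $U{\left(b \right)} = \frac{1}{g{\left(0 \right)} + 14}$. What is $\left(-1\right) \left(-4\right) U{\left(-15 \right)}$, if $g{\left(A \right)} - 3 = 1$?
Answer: $\frac{2}{9} \approx 0.22222$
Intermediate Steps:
$g{\left(A \right)} = 4$ ($g{\left(A \right)} = 3 + 1 = 4$)
$U{\left(b \right)} = \frac{1}{18}$ ($U{\left(b \right)} = \frac{1}{4 + 14} = \frac{1}{18}$)
$\left(-1\right) \left(-4\right) U{\left(-15 \right)} = \left(-1\right) \left(-4\right) \frac{1}{18} = 4 \cdot \frac{1}{18} = \frac{2}{9}$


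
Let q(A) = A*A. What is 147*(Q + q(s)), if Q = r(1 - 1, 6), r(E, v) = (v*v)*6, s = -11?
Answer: 49539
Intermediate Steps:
r(E, v) = 6*v**2 (r(E, v) = v**2*6 = 6*v**2)
Q = 216 (Q = 6*6**2 = 6*36 = 216)
q(A) = A**2
147*(Q + q(s)) = 147*(216 + (-11)**2) = 147*(216 + 121) = 147*337 = 49539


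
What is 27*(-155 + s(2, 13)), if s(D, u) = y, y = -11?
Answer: -4482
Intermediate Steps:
s(D, u) = -11
27*(-155 + s(2, 13)) = 27*(-155 - 11) = 27*(-166) = -4482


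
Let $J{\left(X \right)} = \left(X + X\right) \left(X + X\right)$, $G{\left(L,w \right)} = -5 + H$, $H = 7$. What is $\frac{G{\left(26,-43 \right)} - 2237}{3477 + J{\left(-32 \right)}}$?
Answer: $- \frac{2235}{7573} \approx -0.29513$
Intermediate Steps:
$G{\left(L,w \right)} = 2$ ($G{\left(L,w \right)} = -5 + 7 = 2$)
$J{\left(X \right)} = 4 X^{2}$ ($J{\left(X \right)} = 2 X 2 X = 4 X^{2}$)
$\frac{G{\left(26,-43 \right)} - 2237}{3477 + J{\left(-32 \right)}} = \frac{2 - 2237}{3477 + 4 \left(-32\right)^{2}} = - \frac{2235}{3477 + 4 \cdot 1024} = - \frac{2235}{3477 + 4096} = - \frac{2235}{7573}$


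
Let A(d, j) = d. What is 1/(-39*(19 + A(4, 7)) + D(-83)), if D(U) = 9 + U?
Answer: -1/971 ≈ -0.0010299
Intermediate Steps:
1/(-39*(19 + A(4, 7)) + D(-83)) = 1/(-39*(19 + 4) + (9 - 83)) = 1/(-39*23 - 74) = 1/(-897 - 74) = 1/(-971) = -1/971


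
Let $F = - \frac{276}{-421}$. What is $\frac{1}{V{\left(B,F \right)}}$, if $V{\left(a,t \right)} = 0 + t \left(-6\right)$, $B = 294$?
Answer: $- \frac{421}{1656} \approx -0.25423$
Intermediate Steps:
$F = \frac{276}{421}$ ($F = \left(-276\right) \left(- \frac{1}{421}\right) = \frac{276}{421} \approx 0.65558$)
$V{\left(a,t \right)} = - 6 t$ ($V{\left(a,t \right)} = 0 - 6 t = - 6 t$)
$\frac{1}{V{\left(B,F \right)}} = \frac{1}{\left(-6\right) \frac{276}{421}} = \frac{1}{- \frac{1656}{421}} = - \frac{421}{1656}$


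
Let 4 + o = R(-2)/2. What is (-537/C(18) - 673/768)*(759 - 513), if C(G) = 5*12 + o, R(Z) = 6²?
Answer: -9475469/4736 ≈ -2000.7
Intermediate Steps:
R(Z) = 36
o = 14 (o = -4 + 36/2 = -4 + 36*(½) = -4 + 18 = 14)
C(G) = 74 (C(G) = 5*12 + 14 = 60 + 14 = 74)
(-537/C(18) - 673/768)*(759 - 513) = (-537/74 - 673/768)*(759 - 513) = (-537*1/74 - 673*1/768)*246 = (-537/74 - 673/768)*246 = -231109/28416*246 = -9475469/4736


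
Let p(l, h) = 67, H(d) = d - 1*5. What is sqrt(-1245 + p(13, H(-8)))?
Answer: I*sqrt(1178) ≈ 34.322*I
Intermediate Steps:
H(d) = -5 + d (H(d) = d - 5 = -5 + d)
sqrt(-1245 + p(13, H(-8))) = sqrt(-1245 + 67) = sqrt(-1178) = I*sqrt(1178)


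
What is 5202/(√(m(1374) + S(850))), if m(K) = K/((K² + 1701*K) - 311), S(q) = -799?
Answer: -5202*I*√14260881470087293/3375565087 ≈ -184.03*I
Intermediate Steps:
m(K) = K/(-311 + K² + 1701*K)
5202/(√(m(1374) + S(850))) = 5202/(√(1374/(-311 + 1374² + 1701*1374) - 799)) = 5202/(√(1374/(-311 + 1887876 + 2337174) - 799)) = 5202/(√(1374/4224739 - 799)) = 5202/(√(-3375565087/4224739)) = 5202/((I*√14260881470087293/4224739)) = 5202*(-I*√14260881470087293/3375565087) = -5202*I*√14260881470087293/3375565087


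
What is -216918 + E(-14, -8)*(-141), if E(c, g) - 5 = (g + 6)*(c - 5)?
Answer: -222981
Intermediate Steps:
E(c, g) = 5 + (-5 + c)*(6 + g) (E(c, g) = 5 + (g + 6)*(c - 5) = 5 + (6 + g)*(-5 + c) = 5 + (-5 + c)*(6 + g))
-216918 + E(-14, -8)*(-141) = -216918 + (-25 - 5*(-8) + 6*(-14) - 14*(-8))*(-141) = -216918 + (-25 + 40 - 84 + 112)*(-141) = -216918 + 43*(-141) = -216918 - 6063 = -222981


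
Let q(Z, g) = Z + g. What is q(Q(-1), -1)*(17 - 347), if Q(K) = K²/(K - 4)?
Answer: 396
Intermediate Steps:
Q(K) = K²/(-4 + K)
q(Q(-1), -1)*(17 - 347) = ((-1)²/(-4 - 1) - 1)*(17 - 347) = (1/(-5) - 1)*(-330) = (1*(-⅕) - 1)*(-330) = (-⅕ - 1)*(-330) = -6/5*(-330) = 396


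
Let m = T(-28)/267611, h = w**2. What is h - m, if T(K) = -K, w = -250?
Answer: 16725687472/267611 ≈ 62500.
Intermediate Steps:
h = 62500 (h = (-250)**2 = 62500)
m = 28/267611 (m = -1*(-28)/267611 = 28*(1/267611) = 28/267611 ≈ 0.00010463)
h - m = 62500 - 1*28/267611 = 62500 - 28/267611 = 16725687472/267611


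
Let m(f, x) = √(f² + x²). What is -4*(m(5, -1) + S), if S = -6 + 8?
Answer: -8 - 4*√26 ≈ -28.396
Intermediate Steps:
S = 2
-4*(m(5, -1) + S) = -4*(√(5² + (-1)²) + 2) = -4*(√(25 + 1) + 2) = -4*(√26 + 2) = -4*(2 + √26) = -8 - 4*√26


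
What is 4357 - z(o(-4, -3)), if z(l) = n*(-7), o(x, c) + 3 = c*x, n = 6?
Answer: 4399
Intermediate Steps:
o(x, c) = -3 + c*x
z(l) = -42 (z(l) = 6*(-7) = -42)
4357 - z(o(-4, -3)) = 4357 - 1*(-42) = 4357 + 42 = 4399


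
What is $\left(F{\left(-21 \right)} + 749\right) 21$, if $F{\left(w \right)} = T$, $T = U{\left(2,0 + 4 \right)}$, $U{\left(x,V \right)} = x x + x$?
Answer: $15855$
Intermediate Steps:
$U{\left(x,V \right)} = x + x^{2}$ ($U{\left(x,V \right)} = x^{2} + x = x + x^{2}$)
$T = 6$ ($T = 2 \left(1 + 2\right) = 2 \cdot 3 = 6$)
$F{\left(w \right)} = 6$
$\left(F{\left(-21 \right)} + 749\right) 21 = \left(6 + 749\right) 21 = 755 \cdot 21 = 15855$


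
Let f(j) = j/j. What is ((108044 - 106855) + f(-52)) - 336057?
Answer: -334867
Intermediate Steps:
f(j) = 1
((108044 - 106855) + f(-52)) - 336057 = ((108044 - 106855) + 1) - 336057 = (1189 + 1) - 336057 = 1190 - 336057 = -334867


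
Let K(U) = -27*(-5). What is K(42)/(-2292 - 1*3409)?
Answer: -135/5701 ≈ -0.023680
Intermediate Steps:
K(U) = 135
K(42)/(-2292 - 1*3409) = 135/(-2292 - 1*3409) = 135/(-2292 - 3409) = 135/(-5701) = 135*(-1/5701) = -135/5701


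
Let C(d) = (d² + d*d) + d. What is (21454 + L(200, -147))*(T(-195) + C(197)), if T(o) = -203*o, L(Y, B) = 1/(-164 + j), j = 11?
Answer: 385360921400/153 ≈ 2.5187e+9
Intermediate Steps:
L(Y, B) = -1/153 (L(Y, B) = 1/(-164 + 11) = 1/(-153) = -1/153)
C(d) = d + 2*d² (C(d) = (d² + d²) + d = 2*d² + d = d + 2*d²)
(21454 + L(200, -147))*(T(-195) + C(197)) = (21454 - 1/153)*(-203*(-195) + 197*(1 + 2*197)) = 3282461*(39585 + 197*(1 + 394))/153 = 3282461*(39585 + 197*395)/153 = 3282461*(39585 + 77815)/153 = (3282461/153)*117400 = 385360921400/153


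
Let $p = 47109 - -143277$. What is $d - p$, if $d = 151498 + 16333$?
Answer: $-22555$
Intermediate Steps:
$p = 190386$ ($p = 47109 + 143277 = 190386$)
$d = 167831$
$d - p = 167831 - 190386 = -22555$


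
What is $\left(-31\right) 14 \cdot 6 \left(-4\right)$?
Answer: $10416$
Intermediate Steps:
$\left(-31\right) 14 \cdot 6 \left(-4\right) = \left(-434\right) \left(-24\right) = 10416$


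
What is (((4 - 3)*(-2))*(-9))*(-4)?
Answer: -72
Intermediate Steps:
(((4 - 3)*(-2))*(-9))*(-4) = ((1*(-2))*(-9))*(-4) = -2*(-9)*(-4) = 18*(-4) = -72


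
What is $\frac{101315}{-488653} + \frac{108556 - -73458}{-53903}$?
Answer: $- \frac{94402869587}{26339862659} \approx -3.584$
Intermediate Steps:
$\frac{101315}{-488653} + \frac{108556 - -73458}{-53903} = 101315 \left(- \frac{1}{488653}\right) + \left(108556 + 73458\right) \left(- \frac{1}{53903}\right) = - \frac{101315}{488653} + 182014 \left(- \frac{1}{53903}\right) = - \frac{101315}{488653} - \frac{182014}{53903} = - \frac{94402869587}{26339862659}$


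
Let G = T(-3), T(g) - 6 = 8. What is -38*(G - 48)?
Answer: 1292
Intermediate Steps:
T(g) = 14 (T(g) = 6 + 8 = 14)
G = 14
-38*(G - 48) = -38*(14 - 48) = -38*(-34) = 1292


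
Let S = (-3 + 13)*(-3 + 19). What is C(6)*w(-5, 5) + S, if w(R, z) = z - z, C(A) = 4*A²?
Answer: 160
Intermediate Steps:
w(R, z) = 0
S = 160 (S = 10*16 = 160)
C(6)*w(-5, 5) + S = (4*6²)*0 + 160 = (4*36)*0 + 160 = 144*0 + 160 = 0 + 160 = 160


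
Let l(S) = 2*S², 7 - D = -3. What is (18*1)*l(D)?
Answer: 3600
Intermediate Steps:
D = 10 (D = 7 - 1*(-3) = 7 + 3 = 10)
(18*1)*l(D) = (18*1)*(2*10²) = 18*(2*100) = 18*200 = 3600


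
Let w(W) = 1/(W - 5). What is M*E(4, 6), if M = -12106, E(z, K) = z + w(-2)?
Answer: -326862/7 ≈ -46695.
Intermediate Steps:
w(W) = 1/(-5 + W)
E(z, K) = -⅐ + z (E(z, K) = z + 1/(-5 - 2) = z + 1/(-7) = z - ⅐ = -⅐ + z)
M*E(4, 6) = -12106*(-⅐ + 4) = -12106*27/7 = -326862/7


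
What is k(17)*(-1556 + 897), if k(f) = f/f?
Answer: -659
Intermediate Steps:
k(f) = 1
k(17)*(-1556 + 897) = 1*(-1556 + 897) = 1*(-659) = -659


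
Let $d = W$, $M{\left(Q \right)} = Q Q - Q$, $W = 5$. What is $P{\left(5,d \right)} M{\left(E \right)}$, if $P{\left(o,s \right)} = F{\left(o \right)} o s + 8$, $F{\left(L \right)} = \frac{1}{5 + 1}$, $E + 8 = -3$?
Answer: $1606$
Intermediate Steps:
$E = -11$ ($E = -8 - 3 = -11$)
$M{\left(Q \right)} = Q^{2} - Q$
$F{\left(L \right)} = \frac{1}{6}$
$d = 5$
$P{\left(o,s \right)} = 8 + \frac{o s}{6}$ ($P{\left(o,s \right)} = \frac{o}{6} s + 8 = \frac{o s}{6} + 8 = 8 + \frac{o s}{6}$)
$P{\left(5,d \right)} M{\left(E \right)} = \left(8 + \frac{1}{6} \cdot 5 \cdot 5\right) \left(- 11 \left(-1 - 11\right)\right) = \left(8 + \frac{25}{6}\right) \left(\left(-11\right) \left(-12\right)\right) = \frac{73}{6} \cdot 132 = 1606$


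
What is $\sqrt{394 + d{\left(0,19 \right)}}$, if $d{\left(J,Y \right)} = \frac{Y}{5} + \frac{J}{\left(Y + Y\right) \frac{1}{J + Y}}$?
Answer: $\frac{3 \sqrt{1105}}{5} \approx 19.945$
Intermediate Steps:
$d{\left(J,Y \right)} = \frac{Y}{5} + \frac{J \left(J + Y\right)}{2 Y}$ ($d{\left(J,Y \right)} = Y \frac{1}{5} + \frac{J}{2 Y \frac{1}{J + Y}} = \frac{Y}{5} + \frac{J}{2 Y \frac{1}{J + Y}} = \frac{Y}{5} + J \frac{J + Y}{2 Y} = \frac{Y}{5} + \frac{J \left(J + Y\right)}{2 Y}$)
$\sqrt{394 + d{\left(0,19 \right)}} = \sqrt{394 + \left(\frac{1}{2} \cdot 0 + \frac{1}{5} \cdot 19 + \frac{0^{2}}{2 \cdot 19}\right)} = \sqrt{394 + \left(0 + \frac{19}{5} + \frac{1}{2} \cdot 0 \cdot \frac{1}{19}\right)} = \sqrt{394 + \left(0 + \frac{19}{5} + 0\right)} = \sqrt{394 + \frac{19}{5}} = \sqrt{\frac{1989}{5}} = \frac{3 \sqrt{1105}}{5}$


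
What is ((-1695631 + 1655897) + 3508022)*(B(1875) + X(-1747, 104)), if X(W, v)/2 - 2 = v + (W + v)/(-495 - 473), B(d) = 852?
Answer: 447945869568/121 ≈ 3.7020e+9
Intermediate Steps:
X(W, v) = 4 - W/484 + 967*v/484 (X(W, v) = 4 + 2*(v + (W + v)/(-495 - 473)) = 4 + 2*(v + (W + v)/(-968)) = 4 + 2*(v + (W + v)*(-1/968)) = 4 + 2*(v + (-W/968 - v/968)) = 4 + 2*(-W/968 + 967*v/968) = 4 + (-W/484 + 967*v/484) = 4 - W/484 + 967*v/484)
((-1695631 + 1655897) + 3508022)*(B(1875) + X(-1747, 104)) = ((-1695631 + 1655897) + 3508022)*(852 + (4 - 1/484*(-1747) + (967/484)*104)) = (-39734 + 3508022)*(852 + (4 + 1747/484 + 25142/121)) = 3468288*(852 + 104251/484) = 3468288*(516619/484) = 447945869568/121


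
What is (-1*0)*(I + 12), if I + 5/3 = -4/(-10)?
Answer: 0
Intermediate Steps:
I = -19/15 (I = -5/3 - 4/(-10) = -5/3 - 4*(-1/10) = -5/3 + 2/5 = -19/15 ≈ -1.2667)
(-1*0)*(I + 12) = (-1*0)*(-19/15 + 12) = 0*(161/15) = 0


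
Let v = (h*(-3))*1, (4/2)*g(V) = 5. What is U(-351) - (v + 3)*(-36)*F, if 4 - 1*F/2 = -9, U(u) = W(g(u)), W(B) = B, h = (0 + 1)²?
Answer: 5/2 ≈ 2.5000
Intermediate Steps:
g(V) = 5/2 (g(V) = (½)*5 = 5/2)
h = 1 (h = 1² = 1)
U(u) = 5/2
F = 26 (F = 8 - 2*(-9) = 8 + 18 = 26)
v = -3 (v = (1*(-3))*1 = -3*1 = -3)
U(-351) - (v + 3)*(-36)*F = 5/2 - (-3 + 3)*(-36)*26 = 5/2 - 0*(-36)*26 = 5/2 - 0*26 = 5/2 - 1*0 = 5/2 + 0 = 5/2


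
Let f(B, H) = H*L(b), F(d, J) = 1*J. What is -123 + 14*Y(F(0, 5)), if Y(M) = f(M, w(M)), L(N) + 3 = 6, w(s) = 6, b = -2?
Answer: 129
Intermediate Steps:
F(d, J) = J
L(N) = 3 (L(N) = -3 + 6 = 3)
f(B, H) = 3*H (f(B, H) = H*3 = 3*H)
Y(M) = 18 (Y(M) = 3*6 = 18)
-123 + 14*Y(F(0, 5)) = -123 + 14*18 = -123 + 252 = 129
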